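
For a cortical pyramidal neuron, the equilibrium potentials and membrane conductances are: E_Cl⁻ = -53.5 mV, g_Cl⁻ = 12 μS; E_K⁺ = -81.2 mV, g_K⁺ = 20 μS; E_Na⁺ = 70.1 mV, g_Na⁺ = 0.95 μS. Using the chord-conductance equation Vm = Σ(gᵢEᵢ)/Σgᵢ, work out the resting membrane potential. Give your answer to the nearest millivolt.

-67 mV

Σ gᵢEᵢ = 12·(-53.5) + 20·(-81.2) + 0.95·(70.1) = -2199.41
Σ gᵢ = 12 + 20 + 0.95 = 32.95
Vm = -2199.41 / 32.95 = -66.75 mV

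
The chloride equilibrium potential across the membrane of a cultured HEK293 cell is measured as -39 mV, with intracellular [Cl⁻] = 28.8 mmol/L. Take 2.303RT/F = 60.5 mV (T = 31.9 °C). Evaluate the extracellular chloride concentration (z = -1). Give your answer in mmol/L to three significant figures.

Nernst: E = (60.5/-1) · log₁₀([out]/[in]), so log₁₀([out]/[in]) = -39.0 × -1 / 60.5 = 0.6446.
[out]/[in] = 10^(0.6446) = 4.412.
[out] = 4.412 × 28.8 = 127.1 mmol/L.

127 mmol/L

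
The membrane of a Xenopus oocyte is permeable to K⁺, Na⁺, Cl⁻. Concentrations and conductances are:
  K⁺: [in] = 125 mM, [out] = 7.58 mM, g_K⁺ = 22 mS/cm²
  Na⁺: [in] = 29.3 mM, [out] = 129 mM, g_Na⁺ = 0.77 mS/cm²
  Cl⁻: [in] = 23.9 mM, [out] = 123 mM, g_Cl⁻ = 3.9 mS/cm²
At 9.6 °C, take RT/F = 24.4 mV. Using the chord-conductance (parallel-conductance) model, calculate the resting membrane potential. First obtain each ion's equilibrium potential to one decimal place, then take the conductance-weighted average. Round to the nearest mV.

E_K⁺ = (24.4/1)·ln(7.58/125) = -68.4 mV
E_Na⁺ = (24.4/1)·ln(129/29.3) = 36.2 mV
E_Cl⁻ = (24.4/-1)·ln(123/23.9) = -40.0 mV
Vm = (Σ gᵢEᵢ)/(Σ gᵢ) = (22·-68.4 + 0.77·36.2 + 3.9·-40.0) / (22 + 0.77 + 3.9)
= -1632.93 / 26.67 = -61.23 mV

-61 mV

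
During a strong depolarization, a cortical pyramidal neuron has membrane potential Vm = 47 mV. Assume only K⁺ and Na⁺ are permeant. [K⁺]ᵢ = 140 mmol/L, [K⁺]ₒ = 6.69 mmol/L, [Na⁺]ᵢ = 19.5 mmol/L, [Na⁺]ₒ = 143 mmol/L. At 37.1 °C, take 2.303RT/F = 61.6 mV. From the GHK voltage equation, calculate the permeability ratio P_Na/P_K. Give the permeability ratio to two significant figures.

Let α = P_Na/P_K. GHK: Vm = 61.6·log₁₀[(Kₒ + α·Naₒ)/(Kᵢ + α·Naᵢ)].
10^(Vm/61.6) = 10^(47.0/61.6) = 5.7941
So 5.7941·(Kᵢ + α·Naᵢ) = Kₒ + α·Naₒ → α = (5.7941·140.0 − 6.69) / (143.0 − 5.7941·19.5)
α = (811.2 − 6.69) / (143.0 − 113) = 804.5/30.01 = 26.8

27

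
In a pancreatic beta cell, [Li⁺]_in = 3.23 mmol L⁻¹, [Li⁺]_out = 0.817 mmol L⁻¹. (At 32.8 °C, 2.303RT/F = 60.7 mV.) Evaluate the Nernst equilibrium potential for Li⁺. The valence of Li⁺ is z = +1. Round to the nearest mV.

-36 mV

E = (60.7/z) · log₁₀([Li⁺]_out/[Li⁺]_in) with z = +1.
= (60.7/1) · log₁₀(0.817/3.23) = 60.70 · log₁₀(0.2529)
= 60.70 · (-0.5970) = -36.24 mV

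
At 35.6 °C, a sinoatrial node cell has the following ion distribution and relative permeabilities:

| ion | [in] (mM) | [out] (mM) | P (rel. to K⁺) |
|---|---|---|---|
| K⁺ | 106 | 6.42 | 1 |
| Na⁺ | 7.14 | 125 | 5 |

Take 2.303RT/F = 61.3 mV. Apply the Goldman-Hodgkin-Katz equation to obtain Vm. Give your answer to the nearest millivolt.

Vm = 61.3 · log₁₀[(Σ P·[cation]ₒ + Σ P·[anion]ᵢ) / (Σ P·[cation]ᵢ + Σ P·[anion]ₒ)]
Numerator = 1×6.42 + 5×125 = 631.4
Denominator = 1×106 + 5×7.14 = 141.7
Vm = 61.3 · log₁₀(4.456) = 61.3 × (0.6489) = 39.78 mV

40 mV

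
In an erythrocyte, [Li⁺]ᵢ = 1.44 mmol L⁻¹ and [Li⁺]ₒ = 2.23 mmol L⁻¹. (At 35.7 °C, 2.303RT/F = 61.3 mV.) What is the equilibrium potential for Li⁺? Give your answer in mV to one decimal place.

11.6 mV

E = (61.3/z) · log₁₀([Li⁺]_out/[Li⁺]_in) with z = +1.
= (61.3/1) · log₁₀(2.23/1.44) = 61.30 · log₁₀(1.549)
= 61.30 · (0.1899) = 11.64 mV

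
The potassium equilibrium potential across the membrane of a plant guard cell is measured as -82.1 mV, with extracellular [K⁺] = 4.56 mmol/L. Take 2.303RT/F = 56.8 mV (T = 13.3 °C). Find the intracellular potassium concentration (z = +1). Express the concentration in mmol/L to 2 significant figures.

Nernst: E = (56.8/1) · log₁₀([out]/[in]), so log₁₀([out]/[in]) = -82.1 × 1 / 56.8 = -1.4454.
[out]/[in] = 10^(-1.4454) = 0.03586.
[in] = 4.56 / 0.03586 = 127.2 mmol/L.

130 mmol/L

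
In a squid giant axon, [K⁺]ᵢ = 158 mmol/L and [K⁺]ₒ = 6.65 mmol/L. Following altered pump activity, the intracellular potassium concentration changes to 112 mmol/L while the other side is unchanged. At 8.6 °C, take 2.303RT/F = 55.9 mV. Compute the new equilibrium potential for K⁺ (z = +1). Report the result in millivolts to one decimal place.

-68.6 mV

After the shift: [K⁺]_out = 6.65, [K⁺]_in = 112 mmol/L.
E_new = (55.9/1)·log₁₀(6.65/112) = 55.90 · (-1.2264) = -68.56 mV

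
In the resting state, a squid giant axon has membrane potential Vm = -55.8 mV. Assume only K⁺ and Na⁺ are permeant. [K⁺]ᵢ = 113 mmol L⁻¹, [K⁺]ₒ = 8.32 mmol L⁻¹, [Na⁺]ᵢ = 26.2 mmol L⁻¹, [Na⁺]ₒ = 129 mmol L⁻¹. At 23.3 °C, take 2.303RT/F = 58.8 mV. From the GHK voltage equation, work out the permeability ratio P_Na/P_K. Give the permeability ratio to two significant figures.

0.035

Let α = P_Na/P_K. GHK: Vm = 58.8·log₁₀[(Kₒ + α·Naₒ)/(Kᵢ + α·Naᵢ)].
10^(Vm/58.8) = 10^(-55.8/58.8) = 0.11247
So 0.11247·(Kᵢ + α·Naᵢ) = Kₒ + α·Naₒ → α = (0.11247·113.0 − 8.32) / (129.0 − 0.11247·26.2)
α = (12.71 − 8.32) / (129.0 − 2.947) = 4.389/126.1 = 0.03482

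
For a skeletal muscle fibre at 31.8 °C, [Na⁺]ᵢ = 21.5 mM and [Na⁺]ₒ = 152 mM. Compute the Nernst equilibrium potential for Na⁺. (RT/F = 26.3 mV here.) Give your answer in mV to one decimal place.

51.4 mV

E = (26.3/z) · ln([Na⁺]_out/[Na⁺]_in) with z = +1.
= (26.3/1) · ln(152/21.5) = 26.30 · ln(7.07)
= 26.30 · (1.9558) = 51.44 mV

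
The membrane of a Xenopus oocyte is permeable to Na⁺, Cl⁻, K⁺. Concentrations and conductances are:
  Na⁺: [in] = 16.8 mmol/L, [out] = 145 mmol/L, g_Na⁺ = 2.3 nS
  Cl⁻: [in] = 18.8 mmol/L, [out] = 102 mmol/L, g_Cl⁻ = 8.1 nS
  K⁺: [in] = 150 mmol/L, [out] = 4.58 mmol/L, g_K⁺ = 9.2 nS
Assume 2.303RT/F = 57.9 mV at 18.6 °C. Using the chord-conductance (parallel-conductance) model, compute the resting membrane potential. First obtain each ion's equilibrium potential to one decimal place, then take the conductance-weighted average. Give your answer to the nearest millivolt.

E_Na⁺ = (57.9/1)·log₁₀(145/16.8) = 54.2 mV
E_Cl⁻ = (57.9/-1)·log₁₀(102/18.8) = -42.5 mV
E_K⁺ = (57.9/1)·log₁₀(4.58/150) = -87.7 mV
Vm = (Σ gᵢEᵢ)/(Σ gᵢ) = (2.3·54.2 + 8.1·-42.5 + 9.2·-87.7) / (2.3 + 8.1 + 9.2)
= -1026.43 / 19.6 = -52.37 mV

-52 mV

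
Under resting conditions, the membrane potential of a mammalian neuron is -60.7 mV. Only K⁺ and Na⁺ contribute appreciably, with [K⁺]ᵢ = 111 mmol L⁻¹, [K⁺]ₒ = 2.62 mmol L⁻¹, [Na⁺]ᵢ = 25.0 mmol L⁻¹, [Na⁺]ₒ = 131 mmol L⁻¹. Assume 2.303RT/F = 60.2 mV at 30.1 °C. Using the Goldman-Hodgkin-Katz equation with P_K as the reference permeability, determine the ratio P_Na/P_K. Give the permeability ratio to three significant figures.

0.0643

Let α = P_Na/P_K. GHK: Vm = 60.2·log₁₀[(Kₒ + α·Naₒ)/(Kᵢ + α·Naᵢ)].
10^(Vm/60.2) = 10^(-60.7/60.2) = 0.098106
So 0.098106·(Kᵢ + α·Naᵢ) = Kₒ + α·Naₒ → α = (0.098106·111.0 − 2.62) / (131.0 − 0.098106·25.0)
α = (10.89 − 2.62) / (131.0 − 2.453) = 8.27/128.5 = 0.06433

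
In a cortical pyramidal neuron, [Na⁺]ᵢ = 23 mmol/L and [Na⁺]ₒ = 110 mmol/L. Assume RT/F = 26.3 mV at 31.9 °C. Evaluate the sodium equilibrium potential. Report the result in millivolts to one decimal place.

E = (26.3/z) · ln([Na⁺]_out/[Na⁺]_in) with z = +1.
= (26.3/1) · ln(110/23) = 26.30 · ln(4.783)
= 26.30 · (1.5650) = 41.16 mV

41.2 mV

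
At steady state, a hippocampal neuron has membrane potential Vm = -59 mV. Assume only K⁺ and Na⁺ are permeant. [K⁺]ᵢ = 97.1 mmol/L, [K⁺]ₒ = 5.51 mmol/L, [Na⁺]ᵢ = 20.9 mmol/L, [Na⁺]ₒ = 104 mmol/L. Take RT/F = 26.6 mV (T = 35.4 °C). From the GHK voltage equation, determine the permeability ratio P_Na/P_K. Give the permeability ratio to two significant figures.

Let α = P_Na/P_K. GHK: Vm = 26.6·ln[(Kₒ + α·Naₒ)/(Kᵢ + α·Naᵢ)].
e^(Vm/26.6) = e^(-59.0/26.6) = 0.10882
So 0.10882·(Kᵢ + α·Naᵢ) = Kₒ + α·Naₒ → α = (0.10882·97.1 − 5.51) / (104.0 − 0.10882·20.9)
α = (10.57 − 5.51) / (104.0 − 2.274) = 5.057/101.7 = 0.04971

0.050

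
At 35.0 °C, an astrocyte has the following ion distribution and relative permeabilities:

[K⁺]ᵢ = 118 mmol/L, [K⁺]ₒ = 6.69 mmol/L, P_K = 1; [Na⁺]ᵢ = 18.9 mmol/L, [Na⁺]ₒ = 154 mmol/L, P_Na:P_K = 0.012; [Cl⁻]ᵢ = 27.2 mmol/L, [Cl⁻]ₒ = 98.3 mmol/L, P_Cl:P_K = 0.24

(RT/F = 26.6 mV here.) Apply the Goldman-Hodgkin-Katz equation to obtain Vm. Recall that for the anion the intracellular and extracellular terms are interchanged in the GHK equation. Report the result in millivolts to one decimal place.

-59.6 mV

Vm = 26.6 · ln[(Σ P·[cation]ₒ + Σ P·[anion]ᵢ) / (Σ P·[cation]ᵢ + Σ P·[anion]ₒ)]
Numerator = 1×6.69 + 0.012×154 + 0.24×27.2 = 15.07
Denominator = 1×118 + 0.012×18.9 + 0.24×98.3 = 141.8
Vm = 26.6 · ln(0.10623) = 26.6 × (-2.2421) = -59.64 mV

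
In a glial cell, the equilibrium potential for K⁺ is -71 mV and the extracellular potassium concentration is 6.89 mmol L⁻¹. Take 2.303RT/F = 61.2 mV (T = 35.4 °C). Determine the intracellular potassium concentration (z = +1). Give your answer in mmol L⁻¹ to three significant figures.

99.6 mmol L⁻¹

Nernst: E = (61.2/1) · log₁₀([out]/[in]), so log₁₀([out]/[in]) = -71.0 × 1 / 61.2 = -1.1601.
[out]/[in] = 10^(-1.1601) = 0.06916.
[in] = 6.89 / 0.06916 = 99.62 mmol L⁻¹.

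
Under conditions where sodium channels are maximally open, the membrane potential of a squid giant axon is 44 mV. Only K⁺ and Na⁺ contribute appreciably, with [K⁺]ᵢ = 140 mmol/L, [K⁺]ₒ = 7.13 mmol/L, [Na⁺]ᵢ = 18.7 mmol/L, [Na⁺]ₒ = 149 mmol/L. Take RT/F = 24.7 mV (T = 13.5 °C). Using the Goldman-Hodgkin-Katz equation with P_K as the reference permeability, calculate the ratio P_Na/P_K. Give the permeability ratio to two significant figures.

22

Let α = P_Na/P_K. GHK: Vm = 24.7·ln[(Kₒ + α·Naₒ)/(Kᵢ + α·Naᵢ)].
e^(Vm/24.7) = e^(44.0/24.7) = 5.938
So 5.938·(Kᵢ + α·Naᵢ) = Kₒ + α·Naₒ → α = (5.938·140.0 − 7.13) / (149.0 − 5.938·18.7)
α = (831.3 − 7.13) / (149.0 − 111) = 824.2/37.96 = 21.71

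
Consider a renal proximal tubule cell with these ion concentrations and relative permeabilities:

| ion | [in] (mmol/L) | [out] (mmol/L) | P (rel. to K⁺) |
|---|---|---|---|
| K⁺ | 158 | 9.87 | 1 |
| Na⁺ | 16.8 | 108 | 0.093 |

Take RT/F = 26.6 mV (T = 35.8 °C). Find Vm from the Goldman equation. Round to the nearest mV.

Vm = 26.6 · ln[(Σ P·[cation]ₒ + Σ P·[anion]ᵢ) / (Σ P·[cation]ᵢ + Σ P·[anion]ₒ)]
Numerator = 1×9.87 + 0.093×108 = 19.91
Denominator = 1×158 + 0.093×16.8 = 159.6
Vm = 26.6 · ln(0.1248) = 26.6 × (-2.0810) = -55.35 mV

-55 mV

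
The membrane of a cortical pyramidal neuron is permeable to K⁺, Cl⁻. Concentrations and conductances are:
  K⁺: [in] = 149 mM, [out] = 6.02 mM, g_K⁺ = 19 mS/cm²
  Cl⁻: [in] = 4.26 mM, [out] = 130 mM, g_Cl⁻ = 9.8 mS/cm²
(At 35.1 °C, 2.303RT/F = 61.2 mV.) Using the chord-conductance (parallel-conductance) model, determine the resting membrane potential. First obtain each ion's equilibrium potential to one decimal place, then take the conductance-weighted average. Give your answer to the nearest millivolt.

-87 mV

E_K⁺ = (61.2/1)·log₁₀(6.02/149) = -85.3 mV
E_Cl⁻ = (61.2/-1)·log₁₀(130/4.26) = -90.9 mV
Vm = (Σ gᵢEᵢ)/(Σ gᵢ) = (19·-85.3 + 9.8·-90.9) / (19 + 9.8)
= -2511.52 / 28.8 = -87.21 mV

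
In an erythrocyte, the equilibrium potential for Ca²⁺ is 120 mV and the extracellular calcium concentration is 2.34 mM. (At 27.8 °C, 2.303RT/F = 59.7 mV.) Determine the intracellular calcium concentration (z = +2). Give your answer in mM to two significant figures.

Nernst: E = (59.7/2) · log₁₀([out]/[in]), so log₁₀([out]/[in]) = 120.0 × 2 / 59.7 = 4.0201.
[out]/[in] = 10^(4.0201) = 1.047e+04.
[in] = 2.34 / 1.047e+04 = 0.0002234 mM.

0.00022 mM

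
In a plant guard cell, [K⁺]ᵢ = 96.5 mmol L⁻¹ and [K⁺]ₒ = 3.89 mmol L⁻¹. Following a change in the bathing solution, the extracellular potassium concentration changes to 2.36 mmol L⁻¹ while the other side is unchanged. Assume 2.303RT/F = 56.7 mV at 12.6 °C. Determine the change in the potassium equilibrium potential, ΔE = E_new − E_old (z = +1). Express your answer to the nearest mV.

-12 mV

E_old = (56.7/1)·log₁₀(3.89/96.5) = -79.07 mV
E_new = (56.7/1)·log₁₀(2.36/96.5) = -91.38 mV
ΔE = -91.38 − (-79.07) = -12.31 mV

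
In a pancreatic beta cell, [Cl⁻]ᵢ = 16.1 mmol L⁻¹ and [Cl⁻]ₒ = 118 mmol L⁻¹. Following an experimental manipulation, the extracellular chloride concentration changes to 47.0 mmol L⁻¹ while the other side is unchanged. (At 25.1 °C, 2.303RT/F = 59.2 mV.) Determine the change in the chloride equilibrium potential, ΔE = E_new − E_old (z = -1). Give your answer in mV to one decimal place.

E_old = (59.2/-1)·log₁₀(118/16.1) = -51.21 mV
E_new = (59.2/-1)·log₁₀(47.0/16.1) = -27.54 mV
ΔE = -27.54 − (-51.21) = 23.67 mV

23.7 mV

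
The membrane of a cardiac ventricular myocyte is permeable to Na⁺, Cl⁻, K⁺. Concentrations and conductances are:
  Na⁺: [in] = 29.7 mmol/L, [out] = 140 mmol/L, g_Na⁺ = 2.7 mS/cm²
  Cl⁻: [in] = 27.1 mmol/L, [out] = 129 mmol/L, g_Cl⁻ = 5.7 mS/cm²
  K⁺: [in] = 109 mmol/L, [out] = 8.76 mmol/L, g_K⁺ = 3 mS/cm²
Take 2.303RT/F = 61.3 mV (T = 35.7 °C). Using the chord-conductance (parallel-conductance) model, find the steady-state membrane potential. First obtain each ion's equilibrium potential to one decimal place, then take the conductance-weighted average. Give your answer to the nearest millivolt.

-29 mV

E_Na⁺ = (61.3/1)·log₁₀(140/29.7) = 41.3 mV
E_Cl⁻ = (61.3/-1)·log₁₀(129/27.1) = -41.5 mV
E_K⁺ = (61.3/1)·log₁₀(8.76/109) = -67.1 mV
Vm = (Σ gᵢEᵢ)/(Σ gᵢ) = (2.7·41.3 + 5.7·-41.5 + 3·-67.1) / (2.7 + 5.7 + 3)
= -326.34 / 11.4 = -28.63 mV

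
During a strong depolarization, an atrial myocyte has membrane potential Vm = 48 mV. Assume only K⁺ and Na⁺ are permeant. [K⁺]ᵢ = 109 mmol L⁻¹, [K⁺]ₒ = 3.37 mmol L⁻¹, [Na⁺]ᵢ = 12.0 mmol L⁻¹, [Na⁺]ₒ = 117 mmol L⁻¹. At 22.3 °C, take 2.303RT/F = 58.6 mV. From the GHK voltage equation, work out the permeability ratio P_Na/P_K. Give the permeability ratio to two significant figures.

19

Let α = P_Na/P_K. GHK: Vm = 58.6·log₁₀[(Kₒ + α·Naₒ)/(Kᵢ + α·Naᵢ)].
10^(Vm/58.6) = 10^(48.0/58.6) = 6.5934
So 6.5934·(Kᵢ + α·Naᵢ) = Kₒ + α·Naₒ → α = (6.5934·109.0 − 3.37) / (117.0 − 6.5934·12.0)
α = (718.7 − 3.37) / (117.0 − 79.12) = 715.3/37.88 = 18.88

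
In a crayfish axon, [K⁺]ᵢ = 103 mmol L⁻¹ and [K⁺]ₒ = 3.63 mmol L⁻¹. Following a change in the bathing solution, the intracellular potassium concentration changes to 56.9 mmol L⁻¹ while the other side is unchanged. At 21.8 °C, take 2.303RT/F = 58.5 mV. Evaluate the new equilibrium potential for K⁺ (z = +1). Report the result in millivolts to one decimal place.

-69.9 mV

After the shift: [K⁺]_out = 3.63, [K⁺]_in = 56.9 mmol L⁻¹.
E_new = (58.5/1)·log₁₀(3.63/56.9) = 58.50 · (-1.1952) = -69.92 mV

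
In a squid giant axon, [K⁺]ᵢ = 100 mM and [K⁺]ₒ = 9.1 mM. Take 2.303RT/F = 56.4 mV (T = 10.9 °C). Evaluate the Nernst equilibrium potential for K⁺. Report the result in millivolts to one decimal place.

E = (56.4/z) · log₁₀([K⁺]_out/[K⁺]_in) with z = +1.
= (56.4/1) · log₁₀(9.1/100) = 56.40 · log₁₀(0.091)
= 56.40 · (-1.0410) = -58.71 mV

-58.7 mV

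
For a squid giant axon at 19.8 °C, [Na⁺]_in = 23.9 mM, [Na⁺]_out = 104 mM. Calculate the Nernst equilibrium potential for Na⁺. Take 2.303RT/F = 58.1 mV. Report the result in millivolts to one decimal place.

E = (58.1/z) · log₁₀([Na⁺]_out/[Na⁺]_in) with z = +1.
= (58.1/1) · log₁₀(104/23.9) = 58.10 · log₁₀(4.351)
= 58.10 · (0.6386) = 37.10 mV

37.1 mV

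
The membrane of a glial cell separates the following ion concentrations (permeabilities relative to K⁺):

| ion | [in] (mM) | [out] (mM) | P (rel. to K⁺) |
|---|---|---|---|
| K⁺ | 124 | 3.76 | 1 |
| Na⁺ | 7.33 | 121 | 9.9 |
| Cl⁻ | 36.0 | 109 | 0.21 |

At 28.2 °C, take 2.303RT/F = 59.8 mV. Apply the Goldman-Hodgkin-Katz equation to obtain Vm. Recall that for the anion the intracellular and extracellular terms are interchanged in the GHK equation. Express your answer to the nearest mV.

Vm = 59.8 · log₁₀[(Σ P·[cation]ₒ + Σ P·[anion]ᵢ) / (Σ P·[cation]ᵢ + Σ P·[anion]ₒ)]
Numerator = 1×3.76 + 9.9×121 + 0.21×36.0 = 1209
Denominator = 1×124 + 9.9×7.33 + 0.21×109 = 219.5
Vm = 59.8 · log₁₀(5.5101) = 59.8 × (0.7412) = 44.32 mV

44 mV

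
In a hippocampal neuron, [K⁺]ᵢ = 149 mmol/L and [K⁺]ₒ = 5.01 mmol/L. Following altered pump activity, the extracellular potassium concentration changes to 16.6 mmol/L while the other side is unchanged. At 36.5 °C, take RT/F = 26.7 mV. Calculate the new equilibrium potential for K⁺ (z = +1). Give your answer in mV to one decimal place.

-58.6 mV

After the shift: [K⁺]_out = 16.6, [K⁺]_in = 149 mmol/L.
E_new = (26.7/1)·ln(16.6/149) = 26.70 · (-2.1945) = -58.59 mV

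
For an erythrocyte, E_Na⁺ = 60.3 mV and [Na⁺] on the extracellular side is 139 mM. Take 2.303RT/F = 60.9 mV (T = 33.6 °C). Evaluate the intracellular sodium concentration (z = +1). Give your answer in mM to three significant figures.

14.2 mM

Nernst: E = (60.9/1) · log₁₀([out]/[in]), so log₁₀([out]/[in]) = 60.3 × 1 / 60.9 = 0.9901.
[out]/[in] = 10^(0.9901) = 9.776.
[in] = 139 / 9.776 = 14.22 mM.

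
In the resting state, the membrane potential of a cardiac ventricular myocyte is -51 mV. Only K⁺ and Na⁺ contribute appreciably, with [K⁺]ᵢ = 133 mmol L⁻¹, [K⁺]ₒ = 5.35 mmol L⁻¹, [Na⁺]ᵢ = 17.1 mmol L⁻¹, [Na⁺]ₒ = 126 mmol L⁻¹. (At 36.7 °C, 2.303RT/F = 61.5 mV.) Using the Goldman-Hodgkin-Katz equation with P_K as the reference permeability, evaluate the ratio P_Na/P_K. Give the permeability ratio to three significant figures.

0.116

Let α = P_Na/P_K. GHK: Vm = 61.5·log₁₀[(Kₒ + α·Naₒ)/(Kᵢ + α·Naᵢ)].
10^(Vm/61.5) = 10^(-51.0/61.5) = 0.14816
So 0.14816·(Kᵢ + α·Naᵢ) = Kₒ + α·Naₒ → α = (0.14816·133.0 − 5.35) / (126.0 − 0.14816·17.1)
α = (19.71 − 5.35) / (126.0 − 2.534) = 14.36/123.5 = 0.1163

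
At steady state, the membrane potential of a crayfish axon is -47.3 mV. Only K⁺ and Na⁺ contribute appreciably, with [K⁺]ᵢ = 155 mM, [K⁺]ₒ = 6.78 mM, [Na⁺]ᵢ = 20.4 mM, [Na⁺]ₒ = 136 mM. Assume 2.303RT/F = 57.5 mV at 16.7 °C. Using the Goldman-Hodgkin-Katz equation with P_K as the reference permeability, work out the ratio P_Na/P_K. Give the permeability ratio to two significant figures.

0.12

Let α = P_Na/P_K. GHK: Vm = 57.5·log₁₀[(Kₒ + α·Naₒ)/(Kᵢ + α·Naᵢ)].
10^(Vm/57.5) = 10^(-47.3/57.5) = 0.15045
So 0.15045·(Kᵢ + α·Naᵢ) = Kₒ + α·Naₒ → α = (0.15045·155.0 − 6.78) / (136.0 − 0.15045·20.4)
α = (23.32 − 6.78) / (136.0 − 3.069) = 16.54/132.9 = 0.1244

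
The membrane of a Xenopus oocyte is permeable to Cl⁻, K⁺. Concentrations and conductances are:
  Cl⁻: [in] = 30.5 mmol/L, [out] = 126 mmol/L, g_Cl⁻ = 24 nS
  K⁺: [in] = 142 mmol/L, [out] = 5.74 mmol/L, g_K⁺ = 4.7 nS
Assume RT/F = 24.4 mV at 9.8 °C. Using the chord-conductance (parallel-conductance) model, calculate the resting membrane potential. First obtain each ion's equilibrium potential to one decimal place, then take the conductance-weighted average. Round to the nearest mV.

E_Cl⁻ = (24.4/-1)·ln(126/30.5) = -34.6 mV
E_K⁺ = (24.4/1)·ln(5.74/142) = -78.3 mV
Vm = (Σ gᵢEᵢ)/(Σ gᵢ) = (24·-34.6 + 4.7·-78.3) / (24 + 4.7)
= -1198.41 / 28.7 = -41.76 mV

-42 mV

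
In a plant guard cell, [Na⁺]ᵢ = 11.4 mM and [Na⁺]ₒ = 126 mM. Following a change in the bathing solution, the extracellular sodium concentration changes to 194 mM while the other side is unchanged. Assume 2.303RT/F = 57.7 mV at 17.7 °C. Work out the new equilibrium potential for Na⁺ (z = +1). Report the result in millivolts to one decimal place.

71.0 mV

After the shift: [Na⁺]_out = 194, [Na⁺]_in = 11.4 mM.
E_new = (57.7/1)·log₁₀(194/11.4) = 57.70 · (1.2309) = 71.02 mV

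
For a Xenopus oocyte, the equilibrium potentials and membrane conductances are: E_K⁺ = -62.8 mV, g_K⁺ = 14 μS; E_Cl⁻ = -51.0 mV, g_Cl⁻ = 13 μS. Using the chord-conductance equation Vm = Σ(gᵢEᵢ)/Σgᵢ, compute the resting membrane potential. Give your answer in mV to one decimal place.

Σ gᵢEᵢ = 14·(-62.8) + 13·(-51.0) = -1542.20
Σ gᵢ = 14 + 13 = 27
Vm = -1542.20 / 27 = -57.12 mV

-57.1 mV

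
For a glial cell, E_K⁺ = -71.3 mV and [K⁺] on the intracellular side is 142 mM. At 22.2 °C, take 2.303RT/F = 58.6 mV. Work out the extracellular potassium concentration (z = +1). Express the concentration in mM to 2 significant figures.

Nernst: E = (58.6/1) · log₁₀([out]/[in]), so log₁₀([out]/[in]) = -71.3 × 1 / 58.6 = -1.2167.
[out]/[in] = 10^(-1.2167) = 0.06071.
[out] = 0.06071 × 142 = 8.621 mM.

8.6 mM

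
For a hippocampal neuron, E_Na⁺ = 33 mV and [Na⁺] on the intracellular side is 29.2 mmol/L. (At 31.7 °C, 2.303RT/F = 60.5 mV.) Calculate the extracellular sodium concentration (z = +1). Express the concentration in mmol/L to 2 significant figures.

100 mmol/L

Nernst: E = (60.5/1) · log₁₀([out]/[in]), so log₁₀([out]/[in]) = 33.0 × 1 / 60.5 = 0.5455.
[out]/[in] = 10^(0.5455) = 3.511.
[out] = 3.511 × 29.2 = 102.5 mmol/L.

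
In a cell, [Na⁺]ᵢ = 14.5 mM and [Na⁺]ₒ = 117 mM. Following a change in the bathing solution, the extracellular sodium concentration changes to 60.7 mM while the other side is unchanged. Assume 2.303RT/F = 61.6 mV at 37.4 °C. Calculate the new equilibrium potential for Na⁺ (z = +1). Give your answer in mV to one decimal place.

38.3 mV

After the shift: [Na⁺]_out = 60.7, [Na⁺]_in = 14.5 mM.
E_new = (61.6/1)·log₁₀(60.7/14.5) = 61.60 · (0.6218) = 38.30 mV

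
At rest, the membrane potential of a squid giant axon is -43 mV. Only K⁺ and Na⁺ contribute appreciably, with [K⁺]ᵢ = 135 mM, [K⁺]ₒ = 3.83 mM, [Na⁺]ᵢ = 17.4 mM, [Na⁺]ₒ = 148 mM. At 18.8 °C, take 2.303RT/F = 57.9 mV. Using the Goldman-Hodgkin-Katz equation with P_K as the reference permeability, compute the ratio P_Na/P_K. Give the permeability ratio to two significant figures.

Let α = P_Na/P_K. GHK: Vm = 57.9·log₁₀[(Kₒ + α·Naₒ)/(Kᵢ + α·Naᵢ)].
10^(Vm/57.9) = 10^(-43.0/57.9) = 0.18086
So 0.18086·(Kᵢ + α·Naᵢ) = Kₒ + α·Naₒ → α = (0.18086·135.0 − 3.83) / (148.0 − 0.18086·17.4)
α = (24.42 − 3.83) / (148.0 − 3.147) = 20.59/144.9 = 0.1421

0.14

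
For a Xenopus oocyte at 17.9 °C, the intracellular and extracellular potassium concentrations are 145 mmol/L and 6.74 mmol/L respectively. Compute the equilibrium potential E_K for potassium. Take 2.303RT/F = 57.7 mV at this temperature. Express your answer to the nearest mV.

-77 mV

E = (57.7/z) · log₁₀([K⁺]_out/[K⁺]_in) with z = +1.
= (57.7/1) · log₁₀(6.74/145) = 57.70 · log₁₀(0.04648)
= 57.70 · (-1.3327) = -76.90 mV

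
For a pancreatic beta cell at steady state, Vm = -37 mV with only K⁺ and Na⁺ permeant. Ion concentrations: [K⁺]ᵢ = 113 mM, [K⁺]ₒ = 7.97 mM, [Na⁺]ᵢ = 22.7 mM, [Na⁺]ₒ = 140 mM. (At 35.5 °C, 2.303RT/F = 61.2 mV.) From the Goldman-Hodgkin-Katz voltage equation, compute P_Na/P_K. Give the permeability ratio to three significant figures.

0.150

Let α = P_Na/P_K. GHK: Vm = 61.2·log₁₀[(Kₒ + α·Naₒ)/(Kᵢ + α·Naᵢ)].
10^(Vm/61.2) = 10^(-37.0/61.2) = 0.24856
So 0.24856·(Kᵢ + α·Naᵢ) = Kₒ + α·Naₒ → α = (0.24856·113.0 − 7.97) / (140.0 − 0.24856·22.7)
α = (28.09 − 7.97) / (140.0 − 5.642) = 20.12/134.4 = 0.1497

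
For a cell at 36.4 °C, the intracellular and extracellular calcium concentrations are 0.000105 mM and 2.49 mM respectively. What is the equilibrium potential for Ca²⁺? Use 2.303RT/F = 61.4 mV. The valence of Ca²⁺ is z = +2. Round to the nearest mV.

134 mV

E = (61.4/z) · log₁₀([Ca²⁺]_out/[Ca²⁺]_in) with z = +2.
= (61.4/2) · log₁₀(2.49/0.000105) = 30.70 · log₁₀(2.371e+04)
= 30.70 · (4.3750) = 134.31 mV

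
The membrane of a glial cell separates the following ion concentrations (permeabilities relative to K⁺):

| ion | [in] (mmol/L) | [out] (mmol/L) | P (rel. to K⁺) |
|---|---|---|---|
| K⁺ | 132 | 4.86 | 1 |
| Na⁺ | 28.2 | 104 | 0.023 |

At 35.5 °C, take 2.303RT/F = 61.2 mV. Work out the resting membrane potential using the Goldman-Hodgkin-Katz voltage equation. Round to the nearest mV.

Vm = 61.2 · log₁₀[(Σ P·[cation]ₒ + Σ P·[anion]ᵢ) / (Σ P·[cation]ᵢ + Σ P·[anion]ₒ)]
Numerator = 1×4.86 + 0.023×104 = 7.252
Denominator = 1×132 + 0.023×28.2 = 132.6
Vm = 61.2 · log₁₀(0.054671) = 61.2 × (-1.2622) = -77.25 mV

-77 mV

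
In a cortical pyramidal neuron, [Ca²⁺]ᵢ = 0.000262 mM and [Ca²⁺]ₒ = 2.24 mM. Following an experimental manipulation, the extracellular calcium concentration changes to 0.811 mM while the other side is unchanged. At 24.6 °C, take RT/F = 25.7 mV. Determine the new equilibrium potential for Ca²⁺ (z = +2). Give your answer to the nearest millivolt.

103 mV

After the shift: [Ca²⁺]_out = 0.811, [Ca²⁺]_in = 0.000262 mM.
E_new = (25.7/2)·ln(0.811/0.000262) = 12.85 · (8.0377) = 103.28 mV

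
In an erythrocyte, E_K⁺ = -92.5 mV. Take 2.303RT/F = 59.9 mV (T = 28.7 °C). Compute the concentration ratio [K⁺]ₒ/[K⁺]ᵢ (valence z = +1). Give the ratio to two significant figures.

log₁₀([out]/[in]) = E·z/(59.9) = -92.5 × 1 / 59.9 = -1.5442
[out]/[in] = 10^(-1.5442) = 0.02856

0.029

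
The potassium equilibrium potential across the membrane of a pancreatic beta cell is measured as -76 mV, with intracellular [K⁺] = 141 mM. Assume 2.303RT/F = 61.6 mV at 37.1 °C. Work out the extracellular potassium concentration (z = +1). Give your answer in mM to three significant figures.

8.23 mM

Nernst: E = (61.6/1) · log₁₀([out]/[in]), so log₁₀([out]/[in]) = -76.0 × 1 / 61.6 = -1.2338.
[out]/[in] = 10^(-1.2338) = 0.05838.
[out] = 0.05838 × 141 = 8.231 mM.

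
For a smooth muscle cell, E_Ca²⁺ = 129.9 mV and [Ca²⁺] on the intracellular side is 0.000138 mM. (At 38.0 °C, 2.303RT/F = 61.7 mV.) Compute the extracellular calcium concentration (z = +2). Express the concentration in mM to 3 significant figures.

2.24 mM

Nernst: E = (61.7/2) · log₁₀([out]/[in]), so log₁₀([out]/[in]) = 129.9 × 2 / 61.7 = 4.2107.
[out]/[in] = 10^(4.2107) = 1.624e+04.
[out] = 1.624e+04 × 0.000138 = 2.242 mM.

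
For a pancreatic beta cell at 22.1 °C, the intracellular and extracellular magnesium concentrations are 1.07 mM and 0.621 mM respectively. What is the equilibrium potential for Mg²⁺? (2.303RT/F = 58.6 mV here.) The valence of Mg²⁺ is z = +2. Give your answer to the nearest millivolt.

E = (58.6/z) · log₁₀([Mg²⁺]_out/[Mg²⁺]_in) with z = +2.
= (58.6/2) · log₁₀(0.621/1.07) = 29.30 · log₁₀(0.5804)
= 29.30 · (-0.2363) = -6.92 mV

-7 mV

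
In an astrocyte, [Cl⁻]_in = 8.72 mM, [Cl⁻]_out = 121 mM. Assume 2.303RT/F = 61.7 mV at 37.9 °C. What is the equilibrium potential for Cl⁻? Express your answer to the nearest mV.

E = (61.7/z) · log₁₀([Cl⁻]_out/[Cl⁻]_in) with z = -1.
For an anion, dividing by z = -1 reverses the sign.
= (61.7/-1) · log₁₀(121/8.72) = -61.70 · log₁₀(13.88)
= -61.70 · (1.1423) = -70.48 mV

-70 mV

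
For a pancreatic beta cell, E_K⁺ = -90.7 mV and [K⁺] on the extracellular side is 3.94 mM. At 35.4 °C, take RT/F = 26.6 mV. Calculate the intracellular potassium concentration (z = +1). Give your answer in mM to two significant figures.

120 mM

Nernst: E = (26.6/1) · ln([out]/[in]), so ln([out]/[in]) = -90.7 × 1 / 26.6 = -3.4098.
[out]/[in] = e^(-3.4098) = 0.03305.
[in] = 3.94 / 0.03305 = 119.2 mM.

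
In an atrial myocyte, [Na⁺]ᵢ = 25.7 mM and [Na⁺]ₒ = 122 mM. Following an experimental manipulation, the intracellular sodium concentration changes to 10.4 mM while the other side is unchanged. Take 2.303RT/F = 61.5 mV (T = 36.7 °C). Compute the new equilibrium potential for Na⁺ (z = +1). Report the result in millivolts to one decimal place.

After the shift: [Na⁺]_out = 122, [Na⁺]_in = 10.4 mM.
E_new = (61.5/1)·log₁₀(122/10.4) = 61.50 · (1.0693) = 65.76 mV

65.8 mV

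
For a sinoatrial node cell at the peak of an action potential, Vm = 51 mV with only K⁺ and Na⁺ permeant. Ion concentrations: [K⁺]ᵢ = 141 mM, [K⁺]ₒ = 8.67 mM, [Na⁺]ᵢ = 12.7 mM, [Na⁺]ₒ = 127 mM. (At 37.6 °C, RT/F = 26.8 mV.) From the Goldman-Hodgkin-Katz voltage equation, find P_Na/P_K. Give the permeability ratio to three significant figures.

22.4

Let α = P_Na/P_K. GHK: Vm = 26.8·ln[(Kₒ + α·Naₒ)/(Kᵢ + α·Naᵢ)].
e^(Vm/26.8) = e^(51.0/26.8) = 6.7059
So 6.7059·(Kᵢ + α·Naᵢ) = Kₒ + α·Naₒ → α = (6.7059·141.0 − 8.67) / (127.0 − 6.7059·12.7)
α = (945.5 − 8.67) / (127.0 − 85.16) = 936.9/41.84 = 22.39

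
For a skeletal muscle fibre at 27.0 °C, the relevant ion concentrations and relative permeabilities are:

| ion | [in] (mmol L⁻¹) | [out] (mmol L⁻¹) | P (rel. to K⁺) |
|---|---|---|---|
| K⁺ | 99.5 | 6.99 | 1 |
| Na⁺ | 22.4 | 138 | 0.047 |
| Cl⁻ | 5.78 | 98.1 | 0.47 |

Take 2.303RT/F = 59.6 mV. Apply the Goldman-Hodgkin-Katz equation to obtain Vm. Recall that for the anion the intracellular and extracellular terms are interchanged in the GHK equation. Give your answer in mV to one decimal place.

-57.0 mV

Vm = 59.6 · log₁₀[(Σ P·[cation]ₒ + Σ P·[anion]ᵢ) / (Σ P·[cation]ᵢ + Σ P·[anion]ₒ)]
Numerator = 1×6.99 + 0.047×138 + 0.47×5.78 = 16.19
Denominator = 1×99.5 + 0.047×22.4 + 0.47×98.1 = 146.7
Vm = 59.6 · log₁₀(0.11041) = 59.6 × (-0.9570) = -57.04 mV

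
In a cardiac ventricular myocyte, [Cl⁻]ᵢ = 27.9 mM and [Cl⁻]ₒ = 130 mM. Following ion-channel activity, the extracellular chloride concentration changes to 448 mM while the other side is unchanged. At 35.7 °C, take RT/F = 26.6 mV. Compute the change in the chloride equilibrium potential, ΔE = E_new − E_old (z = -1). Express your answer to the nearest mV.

-33 mV

E_old = (26.6/-1)·ln(130/27.9) = -40.93 mV
E_new = (26.6/-1)·ln(448/27.9) = -73.85 mV
ΔE = -73.85 − (-40.93) = -32.91 mV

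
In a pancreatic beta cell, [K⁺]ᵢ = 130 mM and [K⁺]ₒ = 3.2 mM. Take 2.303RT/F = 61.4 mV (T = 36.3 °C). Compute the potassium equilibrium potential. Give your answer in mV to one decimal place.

-98.8 mV

E = (61.4/z) · log₁₀([K⁺]_out/[K⁺]_in) with z = +1.
= (61.4/1) · log₁₀(3.2/130) = 61.40 · log₁₀(0.02462)
= 61.40 · (-1.6088) = -98.78 mV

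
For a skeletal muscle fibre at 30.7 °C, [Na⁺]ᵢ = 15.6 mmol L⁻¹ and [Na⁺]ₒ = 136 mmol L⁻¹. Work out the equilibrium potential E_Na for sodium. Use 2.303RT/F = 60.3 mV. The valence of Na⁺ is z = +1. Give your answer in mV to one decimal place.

56.7 mV

E = (60.3/z) · log₁₀([Na⁺]_out/[Na⁺]_in) with z = +1.
= (60.3/1) · log₁₀(136/15.6) = 60.30 · log₁₀(8.718)
= 60.30 · (0.9404) = 56.71 mV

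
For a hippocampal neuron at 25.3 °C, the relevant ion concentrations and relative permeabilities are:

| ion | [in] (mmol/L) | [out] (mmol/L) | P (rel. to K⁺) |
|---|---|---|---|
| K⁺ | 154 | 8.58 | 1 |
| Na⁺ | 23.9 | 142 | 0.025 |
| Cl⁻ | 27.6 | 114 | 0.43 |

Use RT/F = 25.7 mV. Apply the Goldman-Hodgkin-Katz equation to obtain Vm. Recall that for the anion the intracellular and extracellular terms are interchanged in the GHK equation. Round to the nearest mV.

-55 mV

Vm = 25.7 · ln[(Σ P·[cation]ₒ + Σ P·[anion]ᵢ) / (Σ P·[cation]ᵢ + Σ P·[anion]ₒ)]
Numerator = 1×8.58 + 0.025×142 + 0.43×27.6 = 24
Denominator = 1×154 + 0.025×23.9 + 0.43×114 = 203.6
Vm = 25.7 · ln(0.11786) = 25.7 × (-2.1383) = -54.95 mV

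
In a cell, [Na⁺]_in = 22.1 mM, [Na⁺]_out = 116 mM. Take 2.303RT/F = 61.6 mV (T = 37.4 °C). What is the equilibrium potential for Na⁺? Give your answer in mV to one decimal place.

E = (61.6/z) · log₁₀([Na⁺]_out/[Na⁺]_in) with z = +1.
= (61.6/1) · log₁₀(116/22.1) = 61.60 · log₁₀(5.249)
= 61.60 · (0.7201) = 44.36 mV

44.4 mV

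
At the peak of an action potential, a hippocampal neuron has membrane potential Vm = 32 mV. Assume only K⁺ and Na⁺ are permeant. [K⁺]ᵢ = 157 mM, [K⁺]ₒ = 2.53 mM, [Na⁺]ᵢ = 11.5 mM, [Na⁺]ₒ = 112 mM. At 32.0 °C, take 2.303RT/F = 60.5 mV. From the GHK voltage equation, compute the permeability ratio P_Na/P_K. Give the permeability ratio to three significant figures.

7.22

Let α = P_Na/P_K. GHK: Vm = 60.5·log₁₀[(Kₒ + α·Naₒ)/(Kᵢ + α·Naᵢ)].
10^(Vm/60.5) = 10^(32.0/60.5) = 3.3801
So 3.3801·(Kᵢ + α·Naᵢ) = Kₒ + α·Naₒ → α = (3.3801·157.0 − 2.53) / (112.0 − 3.3801·11.5)
α = (530.7 − 2.53) / (112.0 − 38.87) = 528.1/73.13 = 7.222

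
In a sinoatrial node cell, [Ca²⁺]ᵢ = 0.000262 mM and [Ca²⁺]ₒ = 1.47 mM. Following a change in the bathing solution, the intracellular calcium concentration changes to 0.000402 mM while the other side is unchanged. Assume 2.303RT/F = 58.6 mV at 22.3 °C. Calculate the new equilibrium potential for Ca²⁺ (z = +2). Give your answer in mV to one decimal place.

104.4 mV

After the shift: [Ca²⁺]_out = 1.47, [Ca²⁺]_in = 0.000402 mM.
E_new = (58.6/2)·log₁₀(1.47/0.000402) = 29.30 · (3.5631) = 104.40 mV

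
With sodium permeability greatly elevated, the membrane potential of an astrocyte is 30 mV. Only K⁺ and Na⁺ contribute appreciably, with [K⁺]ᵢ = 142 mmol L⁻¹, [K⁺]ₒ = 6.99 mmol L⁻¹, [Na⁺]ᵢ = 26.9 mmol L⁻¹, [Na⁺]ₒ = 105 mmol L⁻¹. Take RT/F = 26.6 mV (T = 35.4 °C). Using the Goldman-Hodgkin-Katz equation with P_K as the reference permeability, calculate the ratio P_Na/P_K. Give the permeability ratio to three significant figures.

Let α = P_Na/P_K. GHK: Vm = 26.6·ln[(Kₒ + α·Naₒ)/(Kᵢ + α·Naᵢ)].
e^(Vm/26.6) = e^(30.0/26.6) = 3.0889
So 3.0889·(Kᵢ + α·Naᵢ) = Kₒ + α·Naₒ → α = (3.0889·142.0 − 6.99) / (105.0 − 3.0889·26.9)
α = (438.6 − 6.99) / (105.0 − 83.09) = 431.6/21.91 = 19.7

19.7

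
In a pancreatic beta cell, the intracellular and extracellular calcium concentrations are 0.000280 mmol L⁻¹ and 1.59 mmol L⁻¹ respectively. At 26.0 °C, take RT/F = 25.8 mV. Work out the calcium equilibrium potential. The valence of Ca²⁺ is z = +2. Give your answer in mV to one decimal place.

111.5 mV

E = (25.8/z) · ln([Ca²⁺]_out/[Ca²⁺]_in) with z = +2.
= (25.8/2) · ln(1.59/0.000280) = 12.90 · ln(5679)
= 12.90 · (8.6445) = 111.51 mV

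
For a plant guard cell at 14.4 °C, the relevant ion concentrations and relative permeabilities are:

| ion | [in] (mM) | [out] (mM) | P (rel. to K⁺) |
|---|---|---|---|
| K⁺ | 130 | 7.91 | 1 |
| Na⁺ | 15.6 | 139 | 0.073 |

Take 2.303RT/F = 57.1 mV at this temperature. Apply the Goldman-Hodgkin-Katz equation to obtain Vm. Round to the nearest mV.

Vm = 57.1 · log₁₀[(Σ P·[cation]ₒ + Σ P·[anion]ᵢ) / (Σ P·[cation]ᵢ + Σ P·[anion]ₒ)]
Numerator = 1×7.91 + 0.073×139 = 18.06
Denominator = 1×130 + 0.073×15.6 = 131.1
Vm = 57.1 · log₁₀(0.13769) = 57.1 × (-0.8611) = -49.17 mV

-49 mV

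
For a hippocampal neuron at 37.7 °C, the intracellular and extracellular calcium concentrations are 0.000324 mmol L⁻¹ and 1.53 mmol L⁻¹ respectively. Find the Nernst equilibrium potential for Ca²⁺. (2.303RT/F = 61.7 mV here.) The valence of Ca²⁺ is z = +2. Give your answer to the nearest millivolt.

113 mV

E = (61.7/z) · log₁₀([Ca²⁺]_out/[Ca²⁺]_in) with z = +2.
= (61.7/2) · log₁₀(1.53/0.000324) = 30.85 · log₁₀(4722)
= 30.85 · (3.6741) = 113.35 mV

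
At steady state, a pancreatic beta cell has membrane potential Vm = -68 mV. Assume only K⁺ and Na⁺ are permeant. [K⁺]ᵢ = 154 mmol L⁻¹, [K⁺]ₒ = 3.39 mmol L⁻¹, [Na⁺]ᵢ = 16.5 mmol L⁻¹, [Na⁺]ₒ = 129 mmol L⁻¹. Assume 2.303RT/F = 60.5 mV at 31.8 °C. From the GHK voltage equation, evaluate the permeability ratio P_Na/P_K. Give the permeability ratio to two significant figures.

0.064

Let α = P_Na/P_K. GHK: Vm = 60.5·log₁₀[(Kₒ + α·Naₒ)/(Kᵢ + α·Naᵢ)].
10^(Vm/60.5) = 10^(-68.0/60.5) = 0.075168
So 0.075168·(Kᵢ + α·Naᵢ) = Kₒ + α·Naₒ → α = (0.075168·154.0 − 3.39) / (129.0 − 0.075168·16.5)
α = (11.58 − 3.39) / (129.0 − 1.24) = 8.186/127.8 = 0.06407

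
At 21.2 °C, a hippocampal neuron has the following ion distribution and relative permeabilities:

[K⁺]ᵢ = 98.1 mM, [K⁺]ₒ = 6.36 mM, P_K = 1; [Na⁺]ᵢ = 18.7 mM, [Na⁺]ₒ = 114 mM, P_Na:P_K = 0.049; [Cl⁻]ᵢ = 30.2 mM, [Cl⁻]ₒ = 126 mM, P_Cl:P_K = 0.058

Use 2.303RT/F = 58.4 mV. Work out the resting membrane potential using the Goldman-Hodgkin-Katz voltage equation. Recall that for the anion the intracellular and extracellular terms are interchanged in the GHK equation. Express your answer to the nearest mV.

Vm = 58.4 · log₁₀[(Σ P·[cation]ₒ + Σ P·[anion]ᵢ) / (Σ P·[cation]ᵢ + Σ P·[anion]ₒ)]
Numerator = 1×6.36 + 0.049×114 + 0.058×30.2 = 13.7
Denominator = 1×98.1 + 0.049×18.7 + 0.058×126 = 106.3
Vm = 58.4 · log₁₀(0.12883) = 58.4 × (-0.8900) = -51.98 mV

-52 mV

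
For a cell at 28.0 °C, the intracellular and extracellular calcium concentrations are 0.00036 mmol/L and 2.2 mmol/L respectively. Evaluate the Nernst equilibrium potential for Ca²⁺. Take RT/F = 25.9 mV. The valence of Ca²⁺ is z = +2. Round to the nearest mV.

113 mV

E = (25.9/z) · ln([Ca²⁺]_out/[Ca²⁺]_in) with z = +2.
= (25.9/2) · ln(2.2/0.00036) = 12.95 · ln(6111)
= 12.95 · (8.7179) = 112.90 mV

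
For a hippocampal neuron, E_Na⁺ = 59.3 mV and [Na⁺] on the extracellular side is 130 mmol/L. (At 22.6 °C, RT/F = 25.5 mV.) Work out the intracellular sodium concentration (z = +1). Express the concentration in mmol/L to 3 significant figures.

Nernst: E = (25.5/1) · ln([out]/[in]), so ln([out]/[in]) = 59.3 × 1 / 25.5 = 2.3255.
[out]/[in] = e^(2.3255) = 10.23.
[in] = 130 / 10.23 = 12.71 mmol/L.

12.7 mmol/L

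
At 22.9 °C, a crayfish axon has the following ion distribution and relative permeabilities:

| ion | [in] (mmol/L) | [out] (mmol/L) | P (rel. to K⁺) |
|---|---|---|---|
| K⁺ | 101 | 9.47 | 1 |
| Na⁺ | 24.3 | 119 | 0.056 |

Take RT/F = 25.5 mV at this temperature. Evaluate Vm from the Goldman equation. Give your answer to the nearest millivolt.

-47 mV

Vm = 25.5 · ln[(Σ P·[cation]ₒ + Σ P·[anion]ᵢ) / (Σ P·[cation]ᵢ + Σ P·[anion]ₒ)]
Numerator = 1×9.47 + 0.056×119 = 16.13
Denominator = 1×101 + 0.056×24.3 = 102.4
Vm = 25.5 · ln(0.15762) = 25.5 × (-1.8476) = -47.11 mV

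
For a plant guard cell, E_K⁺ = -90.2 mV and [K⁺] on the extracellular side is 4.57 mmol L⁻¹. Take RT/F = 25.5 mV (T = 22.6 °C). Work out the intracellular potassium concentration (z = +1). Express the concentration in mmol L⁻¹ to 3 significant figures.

Nernst: E = (25.5/1) · ln([out]/[in]), so ln([out]/[in]) = -90.2 × 1 / 25.5 = -3.5373.
[out]/[in] = e^(-3.5373) = 0.02909.
[in] = 4.57 / 0.02909 = 157.1 mmol L⁻¹.

157 mmol L⁻¹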